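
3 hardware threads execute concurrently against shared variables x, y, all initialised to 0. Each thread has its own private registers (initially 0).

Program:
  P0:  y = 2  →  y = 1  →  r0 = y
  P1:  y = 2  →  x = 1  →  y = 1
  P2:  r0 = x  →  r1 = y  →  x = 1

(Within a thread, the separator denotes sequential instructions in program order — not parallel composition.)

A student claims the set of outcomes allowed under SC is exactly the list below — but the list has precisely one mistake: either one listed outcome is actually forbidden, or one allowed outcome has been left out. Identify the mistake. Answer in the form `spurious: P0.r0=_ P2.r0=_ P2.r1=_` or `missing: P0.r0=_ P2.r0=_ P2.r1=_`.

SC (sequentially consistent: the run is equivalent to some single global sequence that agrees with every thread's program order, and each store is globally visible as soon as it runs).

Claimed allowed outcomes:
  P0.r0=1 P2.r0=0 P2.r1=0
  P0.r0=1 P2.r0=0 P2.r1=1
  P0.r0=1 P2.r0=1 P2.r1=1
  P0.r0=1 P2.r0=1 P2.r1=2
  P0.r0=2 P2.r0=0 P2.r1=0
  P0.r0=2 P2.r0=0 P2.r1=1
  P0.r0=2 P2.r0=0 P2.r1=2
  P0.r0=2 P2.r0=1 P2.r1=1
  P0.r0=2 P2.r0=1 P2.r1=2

missing: P0.r0=1 P2.r0=0 P2.r1=2

outcome vector order: (P0.r0,P2.r0,P2.r1)
[SC] allowed = {(1,0,0), (1,0,1), (1,0,2), (1,1,1), (1,1,2), (2,0,0), (2,0,1), (2,0,2), (2,1,1), (2,1,2)}
SC∖claimed = {(1,0,2)}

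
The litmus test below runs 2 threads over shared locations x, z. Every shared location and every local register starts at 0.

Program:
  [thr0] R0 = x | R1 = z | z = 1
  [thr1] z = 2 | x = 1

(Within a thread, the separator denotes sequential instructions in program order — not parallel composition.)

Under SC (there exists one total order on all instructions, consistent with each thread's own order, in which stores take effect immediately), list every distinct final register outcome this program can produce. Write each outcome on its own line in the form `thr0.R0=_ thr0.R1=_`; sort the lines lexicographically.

outcome vector order: (thr0.R0,thr0.R1)
|SC outcomes| = 3

thr0.R0=0 thr0.R1=0
thr0.R0=0 thr0.R1=2
thr0.R0=1 thr0.R1=2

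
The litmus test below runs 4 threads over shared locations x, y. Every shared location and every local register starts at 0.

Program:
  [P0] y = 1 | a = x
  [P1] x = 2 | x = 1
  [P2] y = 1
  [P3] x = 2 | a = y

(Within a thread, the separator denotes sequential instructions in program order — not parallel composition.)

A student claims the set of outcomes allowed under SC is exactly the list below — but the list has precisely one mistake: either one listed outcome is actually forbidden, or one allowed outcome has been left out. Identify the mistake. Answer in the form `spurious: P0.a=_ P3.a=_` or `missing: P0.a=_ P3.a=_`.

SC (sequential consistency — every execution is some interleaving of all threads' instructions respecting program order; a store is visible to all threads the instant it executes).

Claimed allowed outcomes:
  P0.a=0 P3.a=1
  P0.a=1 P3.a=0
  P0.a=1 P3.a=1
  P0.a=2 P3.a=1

missing: P0.a=2 P3.a=0

outcome vector order: (P0.a,P3.a)
SC (5): 01, 10, 11, 20, 21
SC∖claimed = {20}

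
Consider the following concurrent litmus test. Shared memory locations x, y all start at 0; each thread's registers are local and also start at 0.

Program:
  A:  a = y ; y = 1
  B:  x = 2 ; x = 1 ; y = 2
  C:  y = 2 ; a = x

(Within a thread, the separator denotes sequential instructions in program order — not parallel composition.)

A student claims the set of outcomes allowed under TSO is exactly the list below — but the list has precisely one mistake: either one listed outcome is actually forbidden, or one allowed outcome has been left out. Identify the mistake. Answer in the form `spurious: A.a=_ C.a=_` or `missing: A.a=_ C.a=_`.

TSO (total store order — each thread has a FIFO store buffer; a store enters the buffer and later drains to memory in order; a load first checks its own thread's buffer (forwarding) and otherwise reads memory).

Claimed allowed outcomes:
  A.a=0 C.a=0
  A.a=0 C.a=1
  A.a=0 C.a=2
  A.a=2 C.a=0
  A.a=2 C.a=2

missing: A.a=2 C.a=1

outcome vector order: (A.a,C.a)
[TSO] allowed = {00 01 02 20 21 22}
TSO∖claimed = {21}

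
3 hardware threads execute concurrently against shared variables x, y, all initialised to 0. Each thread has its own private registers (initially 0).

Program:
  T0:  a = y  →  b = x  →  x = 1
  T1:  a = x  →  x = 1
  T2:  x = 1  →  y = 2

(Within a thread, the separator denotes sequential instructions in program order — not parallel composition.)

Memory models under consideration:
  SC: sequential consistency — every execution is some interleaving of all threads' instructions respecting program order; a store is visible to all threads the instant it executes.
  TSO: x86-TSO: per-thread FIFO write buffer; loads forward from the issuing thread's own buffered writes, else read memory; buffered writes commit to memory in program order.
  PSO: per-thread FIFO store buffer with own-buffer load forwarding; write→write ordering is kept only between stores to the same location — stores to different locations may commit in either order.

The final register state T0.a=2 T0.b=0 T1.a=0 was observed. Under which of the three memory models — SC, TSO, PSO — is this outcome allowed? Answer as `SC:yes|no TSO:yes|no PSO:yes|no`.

SC:no TSO:no PSO:yes

outcome vector order: (T0.a,T0.b,T1.a)
under SC → (0,0,0), (0,0,1), (0,1,0), (0,1,1), (2,1,0), (2,1,1)
under TSO → (0,0,0), (0,0,1), (0,1,0), (0,1,1), (2,1,0), (2,1,1)
under PSO → (0,0,0), (0,0,1), (0,1,0), (0,1,1), (2,0,0), (2,0,1), (2,1,0), (2,1,1)
target (2,0,0) ∈ {PSO}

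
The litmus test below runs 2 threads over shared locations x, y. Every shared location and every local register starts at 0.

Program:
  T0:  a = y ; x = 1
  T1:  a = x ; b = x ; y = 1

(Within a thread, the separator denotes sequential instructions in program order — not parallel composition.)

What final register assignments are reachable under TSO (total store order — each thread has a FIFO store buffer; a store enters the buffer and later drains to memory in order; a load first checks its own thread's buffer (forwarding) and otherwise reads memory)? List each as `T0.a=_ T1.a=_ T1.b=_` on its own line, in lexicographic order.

outcome vector order: (T0.a,T1.a,T1.b)
|TSO outcomes| = 4

T0.a=0 T1.a=0 T1.b=0
T0.a=0 T1.a=0 T1.b=1
T0.a=0 T1.a=1 T1.b=1
T0.a=1 T1.a=0 T1.b=0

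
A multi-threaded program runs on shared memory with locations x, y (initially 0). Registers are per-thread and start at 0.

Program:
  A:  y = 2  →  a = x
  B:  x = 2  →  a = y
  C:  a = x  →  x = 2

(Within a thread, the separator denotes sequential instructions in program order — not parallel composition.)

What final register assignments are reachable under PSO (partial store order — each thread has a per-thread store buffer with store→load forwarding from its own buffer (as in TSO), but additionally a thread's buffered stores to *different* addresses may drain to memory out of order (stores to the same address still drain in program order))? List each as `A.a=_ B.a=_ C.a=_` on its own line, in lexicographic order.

outcome vector order: (A.a,B.a,C.a)
|PSO outcomes| = 8

A.a=0 B.a=0 C.a=0
A.a=0 B.a=0 C.a=2
A.a=0 B.a=2 C.a=0
A.a=0 B.a=2 C.a=2
A.a=2 B.a=0 C.a=0
A.a=2 B.a=0 C.a=2
A.a=2 B.a=2 C.a=0
A.a=2 B.a=2 C.a=2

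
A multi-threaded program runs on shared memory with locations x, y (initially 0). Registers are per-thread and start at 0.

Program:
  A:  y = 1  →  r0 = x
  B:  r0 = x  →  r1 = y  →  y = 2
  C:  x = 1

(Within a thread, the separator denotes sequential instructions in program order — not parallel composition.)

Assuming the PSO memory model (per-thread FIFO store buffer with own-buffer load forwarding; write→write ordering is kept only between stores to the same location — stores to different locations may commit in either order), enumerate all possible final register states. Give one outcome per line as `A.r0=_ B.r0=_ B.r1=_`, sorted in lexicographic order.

A.r0=0 B.r0=0 B.r1=0
A.r0=0 B.r0=0 B.r1=1
A.r0=0 B.r0=1 B.r1=0
A.r0=0 B.r0=1 B.r1=1
A.r0=1 B.r0=0 B.r1=0
A.r0=1 B.r0=0 B.r1=1
A.r0=1 B.r0=1 B.r1=0
A.r0=1 B.r0=1 B.r1=1

outcome vector order: (A.r0,B.r0,B.r1)
|PSO outcomes| = 8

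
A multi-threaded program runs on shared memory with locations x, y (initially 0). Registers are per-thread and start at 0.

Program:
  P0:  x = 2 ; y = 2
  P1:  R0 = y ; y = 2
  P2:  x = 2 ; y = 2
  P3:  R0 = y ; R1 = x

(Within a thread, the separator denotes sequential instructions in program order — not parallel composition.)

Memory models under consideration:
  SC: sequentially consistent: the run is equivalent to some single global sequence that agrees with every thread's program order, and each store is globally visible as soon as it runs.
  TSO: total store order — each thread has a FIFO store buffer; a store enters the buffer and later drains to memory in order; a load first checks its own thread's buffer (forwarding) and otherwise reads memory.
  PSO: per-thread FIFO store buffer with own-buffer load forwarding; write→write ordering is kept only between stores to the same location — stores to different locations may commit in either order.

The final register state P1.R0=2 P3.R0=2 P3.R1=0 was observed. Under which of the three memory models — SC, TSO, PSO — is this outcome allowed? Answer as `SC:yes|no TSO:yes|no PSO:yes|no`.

outcome vector order: (P1.R0,P3.R0,P3.R1)
SC: 7 outcomes — {0/0/0, 0/0/2, 0/2/0, 0/2/2, 2/0/0, 2/0/2, 2/2/2}
TSO: 7 outcomes — {0/0/0, 0/0/2, 0/2/0, 0/2/2, 2/0/0, 2/0/2, 2/2/2}
PSO: 8 outcomes — {0/0/0, 0/0/2, 0/2/0, 0/2/2, 2/0/0, 2/0/2, 2/2/0, 2/2/2}
target 2/2/0 ∈ {PSO}

SC:no TSO:no PSO:yes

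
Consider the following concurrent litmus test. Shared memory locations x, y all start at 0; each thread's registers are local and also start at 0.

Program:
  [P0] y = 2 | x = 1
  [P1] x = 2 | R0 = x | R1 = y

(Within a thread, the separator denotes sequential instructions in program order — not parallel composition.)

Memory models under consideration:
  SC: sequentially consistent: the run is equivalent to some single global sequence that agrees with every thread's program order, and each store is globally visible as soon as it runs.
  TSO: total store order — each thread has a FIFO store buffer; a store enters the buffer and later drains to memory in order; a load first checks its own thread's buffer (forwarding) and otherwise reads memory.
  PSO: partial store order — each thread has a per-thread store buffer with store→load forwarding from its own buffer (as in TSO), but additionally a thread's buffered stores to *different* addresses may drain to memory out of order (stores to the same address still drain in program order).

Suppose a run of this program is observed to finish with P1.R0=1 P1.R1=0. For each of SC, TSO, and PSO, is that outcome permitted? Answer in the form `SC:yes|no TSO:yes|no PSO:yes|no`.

SC:no TSO:no PSO:yes

outcome vector order: (P1.R0,P1.R1)
under SC → 1/2, 2/0, 2/2
under TSO → 1/2, 2/0, 2/2
under PSO → 1/0, 1/2, 2/0, 2/2
target 1/0 ∈ {PSO}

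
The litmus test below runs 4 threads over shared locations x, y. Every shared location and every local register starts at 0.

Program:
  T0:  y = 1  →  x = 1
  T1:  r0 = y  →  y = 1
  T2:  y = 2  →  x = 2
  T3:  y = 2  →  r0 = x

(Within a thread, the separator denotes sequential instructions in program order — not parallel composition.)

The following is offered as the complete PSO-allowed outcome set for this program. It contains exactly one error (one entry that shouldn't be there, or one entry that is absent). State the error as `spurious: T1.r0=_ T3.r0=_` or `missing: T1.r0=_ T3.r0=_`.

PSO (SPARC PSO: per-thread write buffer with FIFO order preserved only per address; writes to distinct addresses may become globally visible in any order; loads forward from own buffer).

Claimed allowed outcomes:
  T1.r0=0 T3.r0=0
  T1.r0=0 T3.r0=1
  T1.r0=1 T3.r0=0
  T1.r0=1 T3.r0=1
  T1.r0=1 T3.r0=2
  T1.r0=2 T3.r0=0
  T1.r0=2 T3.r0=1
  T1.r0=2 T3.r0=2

missing: T1.r0=0 T3.r0=2

outcome vector order: (T1.r0,T3.r0)
under PSO → (0,0) (0,1) (0,2) (1,0) (1,1) (1,2) (2,0) (2,1) (2,2)
PSO∖claimed = {(0,2)}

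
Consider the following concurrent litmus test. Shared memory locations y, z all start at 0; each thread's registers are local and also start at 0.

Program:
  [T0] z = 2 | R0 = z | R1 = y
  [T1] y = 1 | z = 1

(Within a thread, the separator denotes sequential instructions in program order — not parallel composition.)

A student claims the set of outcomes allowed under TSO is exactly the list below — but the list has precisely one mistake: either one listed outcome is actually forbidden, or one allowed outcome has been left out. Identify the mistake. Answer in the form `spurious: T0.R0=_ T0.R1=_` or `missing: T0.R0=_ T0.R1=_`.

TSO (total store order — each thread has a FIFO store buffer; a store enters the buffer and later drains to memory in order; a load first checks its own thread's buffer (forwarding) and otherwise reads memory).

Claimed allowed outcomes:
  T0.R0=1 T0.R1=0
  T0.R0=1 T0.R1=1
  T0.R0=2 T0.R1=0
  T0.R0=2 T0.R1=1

spurious: T0.R0=1 T0.R1=0

outcome vector order: (T0.R0,T0.R1)
[TSO] allowed = {11, 20, 21}
claimed∖TSO = {10}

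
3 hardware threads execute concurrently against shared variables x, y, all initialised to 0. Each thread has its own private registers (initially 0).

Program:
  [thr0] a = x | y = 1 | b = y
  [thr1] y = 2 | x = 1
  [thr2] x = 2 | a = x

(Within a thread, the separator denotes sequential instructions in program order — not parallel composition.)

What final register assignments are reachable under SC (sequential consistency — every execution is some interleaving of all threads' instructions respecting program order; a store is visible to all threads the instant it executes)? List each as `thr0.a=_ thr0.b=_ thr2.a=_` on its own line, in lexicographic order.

outcome vector order: (thr0.a,thr0.b,thr2.a)
|SC outcomes| = 10

thr0.a=0 thr0.b=1 thr2.a=1
thr0.a=0 thr0.b=1 thr2.a=2
thr0.a=0 thr0.b=2 thr2.a=1
thr0.a=0 thr0.b=2 thr2.a=2
thr0.a=1 thr0.b=1 thr2.a=1
thr0.a=1 thr0.b=1 thr2.a=2
thr0.a=2 thr0.b=1 thr2.a=1
thr0.a=2 thr0.b=1 thr2.a=2
thr0.a=2 thr0.b=2 thr2.a=1
thr0.a=2 thr0.b=2 thr2.a=2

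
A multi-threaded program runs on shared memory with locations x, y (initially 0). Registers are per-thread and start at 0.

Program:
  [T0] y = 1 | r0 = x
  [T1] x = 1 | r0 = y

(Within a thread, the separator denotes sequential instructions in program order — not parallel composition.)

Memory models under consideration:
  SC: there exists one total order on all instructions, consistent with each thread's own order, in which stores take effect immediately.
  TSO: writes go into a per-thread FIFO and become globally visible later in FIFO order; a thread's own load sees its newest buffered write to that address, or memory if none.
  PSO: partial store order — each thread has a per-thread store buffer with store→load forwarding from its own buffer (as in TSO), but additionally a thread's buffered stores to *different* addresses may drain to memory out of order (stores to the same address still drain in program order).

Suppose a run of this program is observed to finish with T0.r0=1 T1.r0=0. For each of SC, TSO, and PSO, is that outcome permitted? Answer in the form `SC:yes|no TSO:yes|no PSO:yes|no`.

SC:yes TSO:yes PSO:yes

outcome vector order: (T0.r0,T1.r0)
[SC] allowed = {<0 1> <1 0> <1 1>}
[TSO] allowed = {<0 0> <0 1> <1 0> <1 1>}
[PSO] allowed = {<0 0> <0 1> <1 0> <1 1>}
target <1 0> ∈ {SC,TSO,PSO}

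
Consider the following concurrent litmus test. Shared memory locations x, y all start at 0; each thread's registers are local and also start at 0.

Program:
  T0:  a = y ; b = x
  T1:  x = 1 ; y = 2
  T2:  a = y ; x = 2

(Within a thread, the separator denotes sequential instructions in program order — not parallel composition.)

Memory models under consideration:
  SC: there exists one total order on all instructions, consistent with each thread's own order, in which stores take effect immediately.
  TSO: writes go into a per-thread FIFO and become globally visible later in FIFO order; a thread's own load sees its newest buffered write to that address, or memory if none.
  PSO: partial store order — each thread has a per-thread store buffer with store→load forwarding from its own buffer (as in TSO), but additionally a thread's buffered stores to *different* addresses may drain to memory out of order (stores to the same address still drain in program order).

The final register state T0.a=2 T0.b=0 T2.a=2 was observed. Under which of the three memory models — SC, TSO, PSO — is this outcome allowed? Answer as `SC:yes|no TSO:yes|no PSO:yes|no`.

outcome vector order: (T0.a,T0.b,T2.a)
SC: 10 outcomes — {(0,0,0); (0,0,2); (0,1,0); (0,1,2); (0,2,0); (0,2,2); (2,1,0); (2,1,2); (2,2,0); (2,2,2)}
TSO: 10 outcomes — {(0,0,0); (0,0,2); (0,1,0); (0,1,2); (0,2,0); (0,2,2); (2,1,0); (2,1,2); (2,2,0); (2,2,2)}
PSO: 12 outcomes — {(0,0,0); (0,0,2); (0,1,0); (0,1,2); (0,2,0); (0,2,2); (2,0,0); (2,0,2); (2,1,0); (2,1,2); (2,2,0); (2,2,2)}
target (2,0,2) ∈ {PSO}

SC:no TSO:no PSO:yes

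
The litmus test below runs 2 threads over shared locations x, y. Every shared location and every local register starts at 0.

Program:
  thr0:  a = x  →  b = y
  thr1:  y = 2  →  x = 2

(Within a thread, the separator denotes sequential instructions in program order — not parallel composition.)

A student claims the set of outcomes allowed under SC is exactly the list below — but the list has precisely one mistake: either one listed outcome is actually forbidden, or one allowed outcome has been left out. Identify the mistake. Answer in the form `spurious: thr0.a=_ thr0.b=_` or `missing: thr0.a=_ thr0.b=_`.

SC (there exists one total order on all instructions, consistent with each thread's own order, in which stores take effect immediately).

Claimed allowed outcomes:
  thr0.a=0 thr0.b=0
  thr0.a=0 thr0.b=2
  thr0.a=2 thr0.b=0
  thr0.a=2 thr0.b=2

spurious: thr0.a=2 thr0.b=0

outcome vector order: (thr0.a,thr0.b)
SC: 3 outcomes — {00 02 22}
claimed∖SC = {20}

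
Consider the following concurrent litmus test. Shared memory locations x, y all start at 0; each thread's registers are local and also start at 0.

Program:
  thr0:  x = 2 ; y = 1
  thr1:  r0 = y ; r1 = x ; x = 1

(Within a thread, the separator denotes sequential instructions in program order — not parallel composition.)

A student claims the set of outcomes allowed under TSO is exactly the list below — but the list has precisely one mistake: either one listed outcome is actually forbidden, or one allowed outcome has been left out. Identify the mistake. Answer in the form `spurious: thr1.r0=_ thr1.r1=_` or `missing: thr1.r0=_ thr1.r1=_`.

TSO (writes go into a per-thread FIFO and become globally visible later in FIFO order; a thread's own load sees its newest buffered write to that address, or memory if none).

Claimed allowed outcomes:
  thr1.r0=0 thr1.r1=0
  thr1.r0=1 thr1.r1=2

missing: thr1.r0=0 thr1.r1=2

outcome vector order: (thr1.r0,thr1.r1)
[TSO] allowed = {<0 0>, <0 2>, <1 2>}
TSO∖claimed = {<0 2>}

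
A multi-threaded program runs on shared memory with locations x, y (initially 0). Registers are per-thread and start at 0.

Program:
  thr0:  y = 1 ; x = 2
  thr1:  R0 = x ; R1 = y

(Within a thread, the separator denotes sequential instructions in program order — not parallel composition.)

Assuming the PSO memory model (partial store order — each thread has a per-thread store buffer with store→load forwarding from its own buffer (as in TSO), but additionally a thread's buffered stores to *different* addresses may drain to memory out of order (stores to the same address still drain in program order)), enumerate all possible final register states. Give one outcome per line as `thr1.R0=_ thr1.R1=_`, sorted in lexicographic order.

outcome vector order: (thr1.R0,thr1.R1)
|PSO outcomes| = 4

thr1.R0=0 thr1.R1=0
thr1.R0=0 thr1.R1=1
thr1.R0=2 thr1.R1=0
thr1.R0=2 thr1.R1=1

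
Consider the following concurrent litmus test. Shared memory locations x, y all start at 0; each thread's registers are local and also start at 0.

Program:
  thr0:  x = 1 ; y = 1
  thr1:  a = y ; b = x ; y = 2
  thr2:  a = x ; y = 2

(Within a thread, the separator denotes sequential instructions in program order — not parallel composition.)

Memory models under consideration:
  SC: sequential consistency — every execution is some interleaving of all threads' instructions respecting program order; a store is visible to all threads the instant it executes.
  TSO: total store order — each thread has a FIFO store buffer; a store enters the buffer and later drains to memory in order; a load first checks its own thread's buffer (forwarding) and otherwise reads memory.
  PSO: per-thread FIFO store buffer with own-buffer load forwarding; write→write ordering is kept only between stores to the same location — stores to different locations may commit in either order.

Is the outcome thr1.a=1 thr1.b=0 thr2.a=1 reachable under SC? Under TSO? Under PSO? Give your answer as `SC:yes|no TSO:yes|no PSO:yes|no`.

outcome vector order: (thr1.a,thr1.b,thr2.a)
[SC] allowed = {0/0/0 0/0/1 0/1/0 0/1/1 1/1/0 1/1/1 2/0/0 2/1/0 2/1/1}
[TSO] allowed = {0/0/0 0/0/1 0/1/0 0/1/1 1/1/0 1/1/1 2/0/0 2/1/0 2/1/1}
[PSO] allowed = {0/0/0 0/0/1 0/1/0 0/1/1 1/0/0 1/0/1 1/1/0 1/1/1 2/0/0 2/1/0 2/1/1}
target 1/0/1 ∈ {PSO}

SC:no TSO:no PSO:yes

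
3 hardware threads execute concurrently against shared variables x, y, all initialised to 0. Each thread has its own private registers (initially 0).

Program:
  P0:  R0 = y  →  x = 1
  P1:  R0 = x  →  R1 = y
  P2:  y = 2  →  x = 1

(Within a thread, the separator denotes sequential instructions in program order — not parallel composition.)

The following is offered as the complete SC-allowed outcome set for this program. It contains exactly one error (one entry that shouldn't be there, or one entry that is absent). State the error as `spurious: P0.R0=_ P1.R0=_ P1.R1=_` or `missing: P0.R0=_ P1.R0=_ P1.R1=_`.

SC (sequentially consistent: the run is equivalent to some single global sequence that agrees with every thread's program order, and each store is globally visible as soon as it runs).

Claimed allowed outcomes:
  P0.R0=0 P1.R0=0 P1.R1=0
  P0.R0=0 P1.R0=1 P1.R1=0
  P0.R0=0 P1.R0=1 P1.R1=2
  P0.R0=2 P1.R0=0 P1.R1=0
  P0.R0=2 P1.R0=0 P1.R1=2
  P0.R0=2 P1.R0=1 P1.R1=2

missing: P0.R0=0 P1.R0=0 P1.R1=2

outcome vector order: (P0.R0,P1.R0,P1.R1)
[SC] allowed = {0/0/0, 0/0/2, 0/1/0, 0/1/2, 2/0/0, 2/0/2, 2/1/2}
SC∖claimed = {0/0/2}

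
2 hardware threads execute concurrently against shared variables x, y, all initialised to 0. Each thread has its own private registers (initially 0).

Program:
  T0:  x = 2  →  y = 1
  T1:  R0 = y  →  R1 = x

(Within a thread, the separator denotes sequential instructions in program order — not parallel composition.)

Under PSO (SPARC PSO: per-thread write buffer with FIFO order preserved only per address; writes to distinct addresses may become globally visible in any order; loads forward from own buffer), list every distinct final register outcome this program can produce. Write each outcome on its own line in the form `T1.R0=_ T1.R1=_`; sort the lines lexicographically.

T1.R0=0 T1.R1=0
T1.R0=0 T1.R1=2
T1.R0=1 T1.R1=0
T1.R0=1 T1.R1=2

outcome vector order: (T1.R0,T1.R1)
|PSO outcomes| = 4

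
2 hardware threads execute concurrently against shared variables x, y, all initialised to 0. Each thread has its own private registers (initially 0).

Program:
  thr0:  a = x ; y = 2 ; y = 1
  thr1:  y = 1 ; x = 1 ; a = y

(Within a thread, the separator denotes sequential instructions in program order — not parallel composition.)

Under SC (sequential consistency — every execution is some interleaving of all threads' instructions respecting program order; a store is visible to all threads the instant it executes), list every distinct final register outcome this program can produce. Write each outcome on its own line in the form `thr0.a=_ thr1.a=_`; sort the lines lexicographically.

outcome vector order: (thr0.a,thr1.a)
|SC outcomes| = 4

thr0.a=0 thr1.a=1
thr0.a=0 thr1.a=2
thr0.a=1 thr1.a=1
thr0.a=1 thr1.a=2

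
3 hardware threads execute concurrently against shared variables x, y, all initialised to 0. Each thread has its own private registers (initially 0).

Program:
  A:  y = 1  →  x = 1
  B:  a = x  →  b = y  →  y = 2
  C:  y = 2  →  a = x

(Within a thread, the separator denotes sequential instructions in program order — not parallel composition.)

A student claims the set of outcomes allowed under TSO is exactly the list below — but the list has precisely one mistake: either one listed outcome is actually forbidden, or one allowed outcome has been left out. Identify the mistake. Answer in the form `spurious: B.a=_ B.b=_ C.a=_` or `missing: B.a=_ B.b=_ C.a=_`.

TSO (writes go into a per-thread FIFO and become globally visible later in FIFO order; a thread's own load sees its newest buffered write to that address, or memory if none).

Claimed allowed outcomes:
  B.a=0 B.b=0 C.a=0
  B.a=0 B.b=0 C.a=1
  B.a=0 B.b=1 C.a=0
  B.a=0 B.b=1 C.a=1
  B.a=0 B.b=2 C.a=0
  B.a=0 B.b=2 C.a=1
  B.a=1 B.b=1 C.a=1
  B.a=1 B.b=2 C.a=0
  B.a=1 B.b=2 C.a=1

missing: B.a=1 B.b=1 C.a=0

outcome vector order: (B.a,B.b,C.a)
[TSO] allowed = {<0 0 0>, <0 0 1>, <0 1 0>, <0 1 1>, <0 2 0>, <0 2 1>, <1 1 0>, <1 1 1>, <1 2 0>, <1 2 1>}
TSO∖claimed = {<1 1 0>}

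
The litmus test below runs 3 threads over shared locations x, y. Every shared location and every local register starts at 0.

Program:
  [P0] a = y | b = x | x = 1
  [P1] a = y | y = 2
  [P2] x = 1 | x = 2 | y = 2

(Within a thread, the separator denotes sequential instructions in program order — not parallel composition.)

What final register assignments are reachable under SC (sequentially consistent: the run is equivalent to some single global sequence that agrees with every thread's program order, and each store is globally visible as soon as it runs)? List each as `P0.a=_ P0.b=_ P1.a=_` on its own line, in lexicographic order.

P0.a=0 P0.b=0 P1.a=0
P0.a=0 P0.b=0 P1.a=2
P0.a=0 P0.b=1 P1.a=0
P0.a=0 P0.b=1 P1.a=2
P0.a=0 P0.b=2 P1.a=0
P0.a=0 P0.b=2 P1.a=2
P0.a=2 P0.b=0 P1.a=0
P0.a=2 P0.b=1 P1.a=0
P0.a=2 P0.b=2 P1.a=0
P0.a=2 P0.b=2 P1.a=2

outcome vector order: (P0.a,P0.b,P1.a)
|SC outcomes| = 10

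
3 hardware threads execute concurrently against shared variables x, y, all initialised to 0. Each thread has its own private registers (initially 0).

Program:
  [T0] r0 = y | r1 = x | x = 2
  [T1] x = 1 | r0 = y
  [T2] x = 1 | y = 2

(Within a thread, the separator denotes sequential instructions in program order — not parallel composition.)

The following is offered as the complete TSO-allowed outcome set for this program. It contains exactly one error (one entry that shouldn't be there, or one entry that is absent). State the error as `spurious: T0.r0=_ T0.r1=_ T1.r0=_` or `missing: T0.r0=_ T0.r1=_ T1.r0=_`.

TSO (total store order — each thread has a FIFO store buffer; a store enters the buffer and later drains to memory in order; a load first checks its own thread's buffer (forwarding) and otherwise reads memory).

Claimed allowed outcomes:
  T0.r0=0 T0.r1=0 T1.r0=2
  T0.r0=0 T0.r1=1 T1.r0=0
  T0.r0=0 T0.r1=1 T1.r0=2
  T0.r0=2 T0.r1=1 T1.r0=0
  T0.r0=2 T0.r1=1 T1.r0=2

missing: T0.r0=0 T0.r1=0 T1.r0=0

outcome vector order: (T0.r0,T0.r1,T1.r0)
[TSO] allowed = {0/0/0; 0/0/2; 0/1/0; 0/1/2; 2/1/0; 2/1/2}
TSO∖claimed = {0/0/0}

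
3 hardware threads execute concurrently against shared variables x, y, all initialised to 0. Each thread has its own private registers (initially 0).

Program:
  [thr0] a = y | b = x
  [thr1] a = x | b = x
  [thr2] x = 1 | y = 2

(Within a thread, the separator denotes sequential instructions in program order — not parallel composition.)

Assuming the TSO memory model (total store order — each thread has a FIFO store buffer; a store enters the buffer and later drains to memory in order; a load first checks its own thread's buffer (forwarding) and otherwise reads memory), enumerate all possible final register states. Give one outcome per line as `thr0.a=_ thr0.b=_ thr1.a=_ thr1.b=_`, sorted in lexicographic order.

thr0.a=0 thr0.b=0 thr1.a=0 thr1.b=0
thr0.a=0 thr0.b=0 thr1.a=0 thr1.b=1
thr0.a=0 thr0.b=0 thr1.a=1 thr1.b=1
thr0.a=0 thr0.b=1 thr1.a=0 thr1.b=0
thr0.a=0 thr0.b=1 thr1.a=0 thr1.b=1
thr0.a=0 thr0.b=1 thr1.a=1 thr1.b=1
thr0.a=2 thr0.b=1 thr1.a=0 thr1.b=0
thr0.a=2 thr0.b=1 thr1.a=0 thr1.b=1
thr0.a=2 thr0.b=1 thr1.a=1 thr1.b=1

outcome vector order: (thr0.a,thr0.b,thr1.a,thr1.b)
|TSO outcomes| = 9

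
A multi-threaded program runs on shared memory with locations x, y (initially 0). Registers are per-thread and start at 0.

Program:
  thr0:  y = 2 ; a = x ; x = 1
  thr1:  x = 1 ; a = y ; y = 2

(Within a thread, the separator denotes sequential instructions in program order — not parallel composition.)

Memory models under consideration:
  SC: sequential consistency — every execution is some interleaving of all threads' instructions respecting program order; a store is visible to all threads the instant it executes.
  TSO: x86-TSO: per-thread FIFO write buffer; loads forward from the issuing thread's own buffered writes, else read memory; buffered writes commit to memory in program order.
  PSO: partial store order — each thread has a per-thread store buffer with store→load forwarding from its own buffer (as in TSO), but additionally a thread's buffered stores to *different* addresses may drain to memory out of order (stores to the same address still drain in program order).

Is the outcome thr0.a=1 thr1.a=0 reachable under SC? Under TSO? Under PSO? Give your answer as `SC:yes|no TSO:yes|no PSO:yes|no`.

SC:yes TSO:yes PSO:yes

outcome vector order: (thr0.a,thr1.a)
[SC] allowed = {<0 2> <1 0> <1 2>}
[TSO] allowed = {<0 0> <0 2> <1 0> <1 2>}
[PSO] allowed = {<0 0> <0 2> <1 0> <1 2>}
target <1 0> ∈ {SC,TSO,PSO}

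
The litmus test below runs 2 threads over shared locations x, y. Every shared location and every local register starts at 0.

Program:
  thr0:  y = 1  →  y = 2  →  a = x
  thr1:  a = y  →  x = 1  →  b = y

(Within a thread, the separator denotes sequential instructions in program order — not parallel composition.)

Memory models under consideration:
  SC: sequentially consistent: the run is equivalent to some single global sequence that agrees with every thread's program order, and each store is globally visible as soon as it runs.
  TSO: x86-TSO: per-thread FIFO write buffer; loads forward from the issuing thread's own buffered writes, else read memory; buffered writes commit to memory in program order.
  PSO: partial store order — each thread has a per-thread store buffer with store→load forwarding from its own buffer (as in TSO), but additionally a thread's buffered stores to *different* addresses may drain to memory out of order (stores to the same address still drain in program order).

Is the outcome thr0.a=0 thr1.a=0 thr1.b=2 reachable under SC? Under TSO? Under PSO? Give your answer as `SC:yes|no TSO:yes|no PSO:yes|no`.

SC:yes TSO:yes PSO:yes

outcome vector order: (thr0.a,thr1.a,thr1.b)
SC (9): <0 0 2> <0 1 2> <0 2 2> <1 0 0> <1 0 1> <1 0 2> <1 1 1> <1 1 2> <1 2 2>
TSO (12): <0 0 0> <0 0 1> <0 0 2> <0 1 1> <0 1 2> <0 2 2> <1 0 0> <1 0 1> <1 0 2> <1 1 1> <1 1 2> <1 2 2>
PSO (12): <0 0 0> <0 0 1> <0 0 2> <0 1 1> <0 1 2> <0 2 2> <1 0 0> <1 0 1> <1 0 2> <1 1 1> <1 1 2> <1 2 2>
target <0 0 2> ∈ {SC,TSO,PSO}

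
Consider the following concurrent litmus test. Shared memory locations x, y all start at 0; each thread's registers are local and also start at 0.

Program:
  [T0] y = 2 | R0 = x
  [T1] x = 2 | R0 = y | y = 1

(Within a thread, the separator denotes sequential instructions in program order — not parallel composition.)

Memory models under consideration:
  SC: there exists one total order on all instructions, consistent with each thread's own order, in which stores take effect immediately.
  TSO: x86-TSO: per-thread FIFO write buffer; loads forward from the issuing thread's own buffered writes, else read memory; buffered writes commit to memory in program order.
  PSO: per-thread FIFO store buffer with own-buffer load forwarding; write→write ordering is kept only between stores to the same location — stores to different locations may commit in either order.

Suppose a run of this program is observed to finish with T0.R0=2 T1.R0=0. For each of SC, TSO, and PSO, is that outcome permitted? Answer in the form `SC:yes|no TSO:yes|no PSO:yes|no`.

SC:yes TSO:yes PSO:yes

outcome vector order: (T0.R0,T1.R0)
under SC → <0 2>; <2 0>; <2 2>
under TSO → <0 0>; <0 2>; <2 0>; <2 2>
under PSO → <0 0>; <0 2>; <2 0>; <2 2>
target <2 0> ∈ {SC,TSO,PSO}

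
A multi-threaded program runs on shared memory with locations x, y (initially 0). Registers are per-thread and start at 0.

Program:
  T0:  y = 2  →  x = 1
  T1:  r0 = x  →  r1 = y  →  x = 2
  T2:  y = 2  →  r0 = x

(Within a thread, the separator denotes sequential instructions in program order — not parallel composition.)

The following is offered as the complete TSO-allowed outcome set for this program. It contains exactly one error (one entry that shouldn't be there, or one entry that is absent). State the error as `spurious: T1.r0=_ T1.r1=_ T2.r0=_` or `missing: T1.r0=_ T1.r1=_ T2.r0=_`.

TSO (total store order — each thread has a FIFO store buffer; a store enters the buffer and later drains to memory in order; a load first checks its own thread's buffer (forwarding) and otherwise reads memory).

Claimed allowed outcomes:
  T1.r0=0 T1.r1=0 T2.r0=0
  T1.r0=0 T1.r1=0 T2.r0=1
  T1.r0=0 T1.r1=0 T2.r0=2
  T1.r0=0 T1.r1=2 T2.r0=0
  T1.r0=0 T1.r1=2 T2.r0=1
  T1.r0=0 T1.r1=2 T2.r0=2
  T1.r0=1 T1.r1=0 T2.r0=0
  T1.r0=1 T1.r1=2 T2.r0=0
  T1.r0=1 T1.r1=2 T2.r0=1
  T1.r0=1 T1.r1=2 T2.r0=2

spurious: T1.r0=1 T1.r1=0 T2.r0=0

outcome vector order: (T1.r0,T1.r1,T2.r0)
TSO (9): 000 001 002 020 021 022 120 121 122
claimed∖TSO = {100}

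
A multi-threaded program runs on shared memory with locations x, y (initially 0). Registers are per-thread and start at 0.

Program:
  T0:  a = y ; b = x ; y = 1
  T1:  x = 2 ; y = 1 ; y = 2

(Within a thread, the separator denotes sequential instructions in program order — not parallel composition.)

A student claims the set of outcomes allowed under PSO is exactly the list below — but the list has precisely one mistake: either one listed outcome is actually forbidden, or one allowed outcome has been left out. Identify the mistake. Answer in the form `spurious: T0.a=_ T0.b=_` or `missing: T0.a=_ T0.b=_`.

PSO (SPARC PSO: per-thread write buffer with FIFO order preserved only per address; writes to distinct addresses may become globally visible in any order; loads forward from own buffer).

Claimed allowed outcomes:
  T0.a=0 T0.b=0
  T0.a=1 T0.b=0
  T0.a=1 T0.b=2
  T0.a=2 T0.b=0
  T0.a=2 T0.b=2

missing: T0.a=0 T0.b=2

outcome vector order: (T0.a,T0.b)
[PSO] allowed = {(0,0); (0,2); (1,0); (1,2); (2,0); (2,2)}
PSO∖claimed = {(0,2)}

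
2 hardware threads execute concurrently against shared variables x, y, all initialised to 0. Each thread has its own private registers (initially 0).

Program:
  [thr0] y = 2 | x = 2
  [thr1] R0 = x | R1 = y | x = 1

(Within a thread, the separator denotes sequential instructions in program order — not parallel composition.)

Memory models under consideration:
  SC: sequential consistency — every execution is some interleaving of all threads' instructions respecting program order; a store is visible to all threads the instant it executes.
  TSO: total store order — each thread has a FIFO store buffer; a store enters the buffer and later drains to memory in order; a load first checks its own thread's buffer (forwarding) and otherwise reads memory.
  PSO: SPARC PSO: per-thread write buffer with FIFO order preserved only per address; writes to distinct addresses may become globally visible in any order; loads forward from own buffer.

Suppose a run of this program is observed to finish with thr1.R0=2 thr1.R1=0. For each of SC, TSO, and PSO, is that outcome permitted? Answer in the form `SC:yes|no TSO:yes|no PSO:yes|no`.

SC:no TSO:no PSO:yes

outcome vector order: (thr1.R0,thr1.R1)
under SC → <0 0> <0 2> <2 2>
under TSO → <0 0> <0 2> <2 2>
under PSO → <0 0> <0 2> <2 0> <2 2>
target <2 0> ∈ {PSO}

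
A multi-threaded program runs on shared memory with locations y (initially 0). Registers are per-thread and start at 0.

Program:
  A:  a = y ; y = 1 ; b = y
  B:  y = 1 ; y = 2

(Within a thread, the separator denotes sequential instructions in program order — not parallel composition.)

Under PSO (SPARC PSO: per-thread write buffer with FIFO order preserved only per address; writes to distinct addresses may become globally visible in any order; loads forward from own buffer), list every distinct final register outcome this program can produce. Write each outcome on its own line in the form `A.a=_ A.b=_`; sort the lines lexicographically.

outcome vector order: (A.a,A.b)
|PSO outcomes| = 5

A.a=0 A.b=1
A.a=0 A.b=2
A.a=1 A.b=1
A.a=1 A.b=2
A.a=2 A.b=1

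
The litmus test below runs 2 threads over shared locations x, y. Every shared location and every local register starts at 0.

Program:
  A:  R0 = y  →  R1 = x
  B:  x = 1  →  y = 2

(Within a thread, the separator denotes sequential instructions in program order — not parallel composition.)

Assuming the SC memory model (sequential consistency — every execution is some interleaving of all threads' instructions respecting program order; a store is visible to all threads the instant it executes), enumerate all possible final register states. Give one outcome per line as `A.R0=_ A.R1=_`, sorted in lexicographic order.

A.R0=0 A.R1=0
A.R0=0 A.R1=1
A.R0=2 A.R1=1

outcome vector order: (A.R0,A.R1)
|SC outcomes| = 3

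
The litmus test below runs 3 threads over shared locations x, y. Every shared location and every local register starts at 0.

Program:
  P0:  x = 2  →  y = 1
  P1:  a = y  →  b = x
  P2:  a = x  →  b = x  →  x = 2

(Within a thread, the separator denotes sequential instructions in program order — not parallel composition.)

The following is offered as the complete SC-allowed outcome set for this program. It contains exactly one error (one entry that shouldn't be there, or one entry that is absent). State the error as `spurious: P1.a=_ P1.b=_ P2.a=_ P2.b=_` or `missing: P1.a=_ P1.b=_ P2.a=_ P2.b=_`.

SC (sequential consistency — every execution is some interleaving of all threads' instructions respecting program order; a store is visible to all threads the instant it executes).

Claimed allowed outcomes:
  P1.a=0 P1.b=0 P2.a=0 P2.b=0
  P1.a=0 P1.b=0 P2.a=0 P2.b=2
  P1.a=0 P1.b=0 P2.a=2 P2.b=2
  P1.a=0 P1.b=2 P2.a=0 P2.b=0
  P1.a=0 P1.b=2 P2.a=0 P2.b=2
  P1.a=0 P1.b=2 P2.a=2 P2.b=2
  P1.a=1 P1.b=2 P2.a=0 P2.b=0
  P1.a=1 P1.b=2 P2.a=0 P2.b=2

missing: P1.a=1 P1.b=2 P2.a=2 P2.b=2

outcome vector order: (P1.a,P1.b,P2.a,P2.b)
[SC] allowed = {0/0/0/0 0/0/0/2 0/0/2/2 0/2/0/0 0/2/0/2 0/2/2/2 1/2/0/0 1/2/0/2 1/2/2/2}
SC∖claimed = {1/2/2/2}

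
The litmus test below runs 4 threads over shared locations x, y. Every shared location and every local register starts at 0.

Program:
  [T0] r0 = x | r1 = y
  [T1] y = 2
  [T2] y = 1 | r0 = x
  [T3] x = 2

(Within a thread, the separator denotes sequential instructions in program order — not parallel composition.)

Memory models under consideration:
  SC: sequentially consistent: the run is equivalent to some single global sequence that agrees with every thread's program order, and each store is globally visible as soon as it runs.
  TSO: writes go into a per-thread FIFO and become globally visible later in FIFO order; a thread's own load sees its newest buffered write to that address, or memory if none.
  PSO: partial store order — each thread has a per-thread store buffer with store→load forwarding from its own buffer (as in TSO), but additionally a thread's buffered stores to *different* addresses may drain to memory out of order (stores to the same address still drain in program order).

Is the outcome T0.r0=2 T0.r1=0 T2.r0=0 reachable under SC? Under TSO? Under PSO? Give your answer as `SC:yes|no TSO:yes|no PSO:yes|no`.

outcome vector order: (T0.r0,T0.r1,T2.r0)
[SC] allowed = {000 002 010 012 020 022 202 210 212 220 222}
[TSO] allowed = {000 002 010 012 020 022 200 202 210 212 220 222}
[PSO] allowed = {000 002 010 012 020 022 200 202 210 212 220 222}
target 200 ∈ {TSO,PSO}

SC:no TSO:yes PSO:yes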